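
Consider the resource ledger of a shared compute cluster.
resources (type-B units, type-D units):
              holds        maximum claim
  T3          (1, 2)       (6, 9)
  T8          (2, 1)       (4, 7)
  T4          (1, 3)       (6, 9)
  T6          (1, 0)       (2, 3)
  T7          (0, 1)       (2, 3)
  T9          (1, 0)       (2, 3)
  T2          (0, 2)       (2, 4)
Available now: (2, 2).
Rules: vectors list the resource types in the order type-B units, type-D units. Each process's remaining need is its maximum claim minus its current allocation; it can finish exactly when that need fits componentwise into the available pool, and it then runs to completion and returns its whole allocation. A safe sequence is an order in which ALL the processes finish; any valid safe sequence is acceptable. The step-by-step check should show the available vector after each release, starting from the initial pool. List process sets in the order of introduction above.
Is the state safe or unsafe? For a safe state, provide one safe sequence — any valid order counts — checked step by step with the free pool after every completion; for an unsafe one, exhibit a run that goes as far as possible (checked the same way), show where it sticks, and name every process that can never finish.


The state is UNSAFE.
Key observation: the pool after T7, T9, T6, T2 is (4, 5); every surviving request exceeds it in type-D units, so progress ends there.
A maximal execution: T7, T9, T6, T2 — then nothing else fits. Check, step by step:
  pool = (2, 2)
  T7 needs (2, 2) <= (2, 2) -> finishes; pool += (0, 1) = (2, 3)
  T9 needs (1, 3) <= (2, 3) -> finishes; pool += (1, 0) = (3, 3)
  T6 needs (1, 3) <= (3, 3) -> finishes; pool += (1, 0) = (4, 3)
  T2 needs (2, 2) <= (4, 3) -> finishes; pool += (0, 2) = (4, 5)
  T3 cannot run: need (5, 7) vs free (4, 5) (insufficient type-B units and type-D units)
  T8 cannot run: need (2, 6) vs free (4, 5) (insufficient type-D units)
  T4 cannot run: need (5, 6) vs free (4, 5) (insufficient type-B units and type-D units)
Permanently blocked: T3, T8 and T4.


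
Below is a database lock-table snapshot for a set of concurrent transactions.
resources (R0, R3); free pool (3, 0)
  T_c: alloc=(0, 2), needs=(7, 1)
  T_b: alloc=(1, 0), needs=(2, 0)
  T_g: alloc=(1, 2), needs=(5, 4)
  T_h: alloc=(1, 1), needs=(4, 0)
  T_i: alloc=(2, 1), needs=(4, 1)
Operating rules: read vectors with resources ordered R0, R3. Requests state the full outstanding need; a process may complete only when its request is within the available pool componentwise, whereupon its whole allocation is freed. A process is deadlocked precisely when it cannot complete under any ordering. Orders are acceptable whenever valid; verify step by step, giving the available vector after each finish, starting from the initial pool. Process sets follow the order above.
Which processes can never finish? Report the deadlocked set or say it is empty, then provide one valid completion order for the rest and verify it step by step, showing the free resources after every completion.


The deadlocked set is empty.
Key observation: the pool covers T_b at once, and every later process fits after earlier releases.
The rest can finish in the order T_b, T_h, T_i, T_c, T_g. Check, step by step:
  pool = (3, 0)
  T_b: need (2, 0) fits (3, 0); releases (1, 0), pool now (4, 0)
  T_h: need (4, 0) fits (4, 0); releases (1, 1), pool now (5, 1)
  T_i: need (4, 1) fits (5, 1); releases (2, 1), pool now (7, 2)
  T_c: need (7, 1) fits (7, 2); releases (0, 2), pool now (7, 4)
  T_g: need (5, 4) fits (7, 4); releases (1, 2), pool now (8, 6)


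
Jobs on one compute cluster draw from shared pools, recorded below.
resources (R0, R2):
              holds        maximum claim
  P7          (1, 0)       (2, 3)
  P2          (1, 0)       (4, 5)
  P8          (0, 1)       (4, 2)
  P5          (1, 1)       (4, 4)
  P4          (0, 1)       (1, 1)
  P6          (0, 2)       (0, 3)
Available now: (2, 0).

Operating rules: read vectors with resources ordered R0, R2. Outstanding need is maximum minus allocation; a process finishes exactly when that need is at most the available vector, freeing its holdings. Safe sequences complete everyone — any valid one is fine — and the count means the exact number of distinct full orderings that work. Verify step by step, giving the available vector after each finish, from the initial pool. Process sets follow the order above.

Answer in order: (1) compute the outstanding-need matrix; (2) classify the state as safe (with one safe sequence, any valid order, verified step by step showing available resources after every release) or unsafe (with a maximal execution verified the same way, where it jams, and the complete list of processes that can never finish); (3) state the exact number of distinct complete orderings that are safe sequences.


(1) Need matrix, components ordered R0, R2:
  P7: (1, 3)
  P2: (3, 5)
  P8: (4, 1)
  P5: (3, 3)
  P4: (1, 0)
  P6: (0, 1)
(2) The state is SAFE; one workable sequence: P4, P6, P7, P5, P8, P2.
Key observation: at P6 the run first touches a limit — (0, 1) against (2, 1), exact on a resource it actually requests.
Step-by-step check:
  pool = (2, 0)
  P4: need (1, 0) fits (2, 0); releases (0, 1), pool now (2, 1)
  P6: need (0, 1) fits (2, 1); releases (0, 2), pool now (2, 3)
  P7: need (1, 3) fits (2, 3); releases (1, 0), pool now (3, 3)
  P5: need (3, 3) fits (3, 3); releases (1, 1), pool now (4, 4)
  P8: need (4, 1) fits (4, 4); releases (0, 1), pool now (4, 5)
  P2: need (3, 5) fits (4, 5); releases (1, 0), pool now (5, 5)
(3) Exactly 1 of the possible complete orderings is a safe sequence.


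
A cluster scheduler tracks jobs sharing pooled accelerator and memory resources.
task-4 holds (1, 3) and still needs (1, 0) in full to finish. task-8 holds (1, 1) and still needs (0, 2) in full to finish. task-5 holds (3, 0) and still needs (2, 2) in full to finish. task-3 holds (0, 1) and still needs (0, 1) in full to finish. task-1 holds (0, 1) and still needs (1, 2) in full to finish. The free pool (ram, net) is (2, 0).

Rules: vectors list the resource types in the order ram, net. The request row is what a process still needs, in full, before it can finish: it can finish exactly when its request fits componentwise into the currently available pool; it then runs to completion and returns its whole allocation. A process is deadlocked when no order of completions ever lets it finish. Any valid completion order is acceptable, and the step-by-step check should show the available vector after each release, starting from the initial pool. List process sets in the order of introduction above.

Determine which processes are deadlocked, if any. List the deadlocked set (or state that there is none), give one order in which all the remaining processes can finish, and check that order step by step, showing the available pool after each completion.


The deadlocked set is empty.
Key observation: the pool covers task-4 at once, and every later process fits after earlier releases.
The rest can finish in the order task-4, task-8, task-3, task-5, task-1. Walking it through:
  pool = (2, 0)
  task-4 needs (1, 0) <= (2, 0) -> finishes; pool += (1, 3) = (3, 3)
  task-8 needs (0, 2) <= (3, 3) -> finishes; pool += (1, 1) = (4, 4)
  task-3 needs (0, 1) <= (4, 4) -> finishes; pool += (0, 1) = (4, 5)
  task-5 needs (2, 2) <= (4, 5) -> finishes; pool += (3, 0) = (7, 5)
  task-1 needs (1, 2) <= (7, 5) -> finishes; pool += (0, 1) = (7, 6)


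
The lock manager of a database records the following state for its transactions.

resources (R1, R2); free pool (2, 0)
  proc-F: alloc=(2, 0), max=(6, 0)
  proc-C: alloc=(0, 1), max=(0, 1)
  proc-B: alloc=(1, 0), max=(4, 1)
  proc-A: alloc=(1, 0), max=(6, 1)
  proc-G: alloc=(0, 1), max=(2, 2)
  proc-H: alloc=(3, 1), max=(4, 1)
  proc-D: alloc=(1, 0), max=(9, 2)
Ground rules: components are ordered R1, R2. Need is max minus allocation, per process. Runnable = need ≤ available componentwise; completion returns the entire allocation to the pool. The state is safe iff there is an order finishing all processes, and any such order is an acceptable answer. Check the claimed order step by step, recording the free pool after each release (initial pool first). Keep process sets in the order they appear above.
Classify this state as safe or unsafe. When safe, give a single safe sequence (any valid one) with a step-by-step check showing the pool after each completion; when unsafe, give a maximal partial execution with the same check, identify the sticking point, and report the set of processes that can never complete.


SAFE. One safe sequence: proc-H, proc-G, proc-B, proc-C, proc-F, proc-D, proc-A.
Key observation: proc-G marks the first exact bind of the order: its need (2, 1) fits the free (5, 1) with zero slack on a requested resource.
Step-by-step check:
  pool = (2, 0)
  proc-H needs (1, 0) <= (2, 0) -> finishes; pool += (3, 1) = (5, 1)
  proc-G needs (2, 1) <= (5, 1) -> finishes; pool += (0, 1) = (5, 2)
  proc-B needs (3, 1) <= (5, 2) -> finishes; pool += (1, 0) = (6, 2)
  proc-C needs (0, 0) <= (6, 2) -> finishes; pool += (0, 1) = (6, 3)
  proc-F needs (4, 0) <= (6, 3) -> finishes; pool += (2, 0) = (8, 3)
  proc-D needs (8, 2) <= (8, 3) -> finishes; pool += (1, 0) = (9, 3)
  proc-A needs (5, 1) <= (9, 3) -> finishes; pool += (1, 0) = (10, 3)


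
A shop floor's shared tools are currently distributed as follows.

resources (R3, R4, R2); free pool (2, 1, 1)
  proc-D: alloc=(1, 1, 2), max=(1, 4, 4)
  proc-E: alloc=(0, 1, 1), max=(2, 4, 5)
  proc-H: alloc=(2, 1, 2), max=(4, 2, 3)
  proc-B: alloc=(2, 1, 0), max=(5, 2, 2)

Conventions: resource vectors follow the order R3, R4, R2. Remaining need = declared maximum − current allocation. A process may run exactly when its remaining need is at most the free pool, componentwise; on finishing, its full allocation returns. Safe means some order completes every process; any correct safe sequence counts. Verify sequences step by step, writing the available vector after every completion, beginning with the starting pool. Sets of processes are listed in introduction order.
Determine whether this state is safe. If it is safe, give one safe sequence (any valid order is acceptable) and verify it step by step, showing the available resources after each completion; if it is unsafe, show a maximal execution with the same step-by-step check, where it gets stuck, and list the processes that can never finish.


SAFE, for example via the order proc-H, proc-B, proc-D, proc-E.
Key observation: proc-H is the earliest step where a requested resource binds exactly: need (2, 1, 1), pool (2, 1, 1) at its turn.
Walking it through:
  pool = (2, 1, 1)
  proc-H: need (2, 1, 1) fits (2, 1, 1); releases (2, 1, 2), pool now (4, 2, 3)
  proc-B: need (3, 1, 2) fits (4, 2, 3); releases (2, 1, 0), pool now (6, 3, 3)
  proc-D: need (0, 3, 2) fits (6, 3, 3); releases (1, 1, 2), pool now (7, 4, 5)
  proc-E: need (2, 3, 4) fits (7, 4, 5); releases (0, 1, 1), pool now (7, 5, 6)


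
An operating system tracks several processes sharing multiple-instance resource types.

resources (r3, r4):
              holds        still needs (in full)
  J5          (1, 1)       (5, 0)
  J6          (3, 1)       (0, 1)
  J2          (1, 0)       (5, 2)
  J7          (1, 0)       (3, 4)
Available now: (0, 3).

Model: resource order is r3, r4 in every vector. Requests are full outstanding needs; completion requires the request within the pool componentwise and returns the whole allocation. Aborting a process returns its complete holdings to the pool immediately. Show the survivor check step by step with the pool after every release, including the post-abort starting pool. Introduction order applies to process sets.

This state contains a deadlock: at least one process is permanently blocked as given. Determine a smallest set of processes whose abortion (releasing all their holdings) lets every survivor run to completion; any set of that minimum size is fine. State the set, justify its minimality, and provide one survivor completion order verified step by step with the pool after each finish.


The answer: abort J2.
Key observation: no ordering could ever have run J5 before the abort of J2; with (1, 0) back in the pool it fits at step 3.
Why nothing smaller works: aborting no one leaves the state deadlocked as given.
Survivors finish in the order: J6, J7, J5. Verifying each step (pool after the aborts first):
  pool = (1, 3)
  run J6 (needs (0, 1), free (1, 3)); after release of (3, 1) the pool is (4, 4)
  run J7 (needs (3, 4), free (4, 4)); after release of (1, 0) the pool is (5, 4)
  run J5 (needs (5, 0), free (5, 4)); after release of (1, 1) the pool is (6, 5)


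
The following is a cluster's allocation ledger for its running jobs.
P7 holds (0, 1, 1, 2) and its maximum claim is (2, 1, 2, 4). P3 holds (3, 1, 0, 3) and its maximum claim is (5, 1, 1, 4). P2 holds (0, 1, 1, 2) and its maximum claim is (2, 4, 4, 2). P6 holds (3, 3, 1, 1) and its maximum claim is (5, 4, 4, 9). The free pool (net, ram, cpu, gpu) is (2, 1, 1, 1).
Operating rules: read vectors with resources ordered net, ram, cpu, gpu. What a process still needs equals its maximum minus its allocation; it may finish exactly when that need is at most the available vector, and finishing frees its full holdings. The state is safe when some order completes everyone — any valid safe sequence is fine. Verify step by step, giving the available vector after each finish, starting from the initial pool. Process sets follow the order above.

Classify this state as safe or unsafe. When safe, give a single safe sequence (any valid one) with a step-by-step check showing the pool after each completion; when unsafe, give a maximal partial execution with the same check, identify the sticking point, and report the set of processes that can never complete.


UNSAFE.
Key observation: P3, P7 can finish, but then (5, 3, 2, 6) is all there is, and the blocked group's cpu demands exceed it.
A maximal execution: P3, P7 — then nothing else fits. Step-by-step check:
  pool = (2, 1, 1, 1)
  P3: need (2, 0, 1, 1) fits (2, 1, 1, 1); releases (3, 1, 0, 3), pool now (5, 2, 1, 4)
  P7: need (2, 0, 1, 2) fits (5, 2, 1, 4); releases (0, 1, 1, 2), pool now (5, 3, 2, 6)
  P2 still needs (2, 3, 3, 0) but only (5, 3, 2, 6) is free — short on cpu
  P6 still needs (2, 1, 3, 8) but only (5, 3, 2, 6) is free — short on cpu and gpu
Never able to finish: P2 and P6.


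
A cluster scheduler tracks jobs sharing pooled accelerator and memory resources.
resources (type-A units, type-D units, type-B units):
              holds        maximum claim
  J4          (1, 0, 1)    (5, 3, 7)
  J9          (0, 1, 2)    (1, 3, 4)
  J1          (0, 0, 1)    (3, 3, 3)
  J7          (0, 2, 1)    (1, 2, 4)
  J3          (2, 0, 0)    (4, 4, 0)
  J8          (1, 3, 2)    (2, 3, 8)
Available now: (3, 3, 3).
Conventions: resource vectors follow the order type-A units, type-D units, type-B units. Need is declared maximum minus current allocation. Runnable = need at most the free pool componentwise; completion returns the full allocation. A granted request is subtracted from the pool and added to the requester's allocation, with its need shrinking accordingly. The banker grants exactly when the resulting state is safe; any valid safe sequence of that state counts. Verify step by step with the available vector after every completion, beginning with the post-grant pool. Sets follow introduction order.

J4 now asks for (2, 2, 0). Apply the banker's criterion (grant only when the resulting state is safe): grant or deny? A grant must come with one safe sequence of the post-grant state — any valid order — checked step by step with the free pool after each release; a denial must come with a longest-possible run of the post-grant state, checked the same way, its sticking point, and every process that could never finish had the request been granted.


GRANT: granting preserves safety; a valid post-grant sequence is J7, J9, J8, J4, J3, J1.
Key observation: granting shrinks the pool to (1, 1, 3), yet J7 still fits and the chain goes through.
Step-by-step check of the post-grant state:
  pool = (1, 1, 3)
  J7: need (1, 0, 3) fits (1, 1, 3); releases (0, 2, 1), pool now (1, 3, 4)
  J9: need (1, 2, 2) fits (1, 3, 4); releases (0, 1, 2), pool now (1, 4, 6)
  J8: need (1, 0, 6) fits (1, 4, 6); releases (1, 3, 2), pool now (2, 7, 8)
  J4: need (2, 1, 6) fits (2, 7, 8); releases (3, 2, 1), pool now (5, 9, 9)
  J3: need (2, 4, 0) fits (5, 9, 9); releases (2, 0, 0), pool now (7, 9, 9)
  J1: need (3, 3, 2) fits (7, 9, 9); releases (0, 0, 1), pool now (7, 9, 10)


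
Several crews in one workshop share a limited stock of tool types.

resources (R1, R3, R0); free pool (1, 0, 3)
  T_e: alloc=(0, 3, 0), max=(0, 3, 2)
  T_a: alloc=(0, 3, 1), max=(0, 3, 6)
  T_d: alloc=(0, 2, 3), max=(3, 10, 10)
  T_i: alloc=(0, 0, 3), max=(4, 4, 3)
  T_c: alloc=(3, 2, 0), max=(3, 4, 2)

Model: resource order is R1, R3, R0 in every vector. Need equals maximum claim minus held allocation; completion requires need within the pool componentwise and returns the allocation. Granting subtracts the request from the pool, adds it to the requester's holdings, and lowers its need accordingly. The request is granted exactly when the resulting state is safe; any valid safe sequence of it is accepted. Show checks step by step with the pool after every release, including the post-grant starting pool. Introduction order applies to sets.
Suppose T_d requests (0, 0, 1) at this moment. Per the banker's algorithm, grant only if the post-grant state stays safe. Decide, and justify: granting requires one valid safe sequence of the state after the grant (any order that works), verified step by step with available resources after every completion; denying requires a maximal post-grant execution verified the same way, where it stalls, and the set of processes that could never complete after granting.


GRANT. The post-grant state is safe; one safe sequence: T_e, T_c, T_i, T_a, T_d.
Key observation: granting shrinks the pool to (1, 0, 2), yet T_e still fits and the chain goes through.
Check on the post-grant state, step by step:
  pool = (1, 0, 2)
  run T_e (needs (0, 0, 2), free (1, 0, 2)); after release of (0, 3, 0) the pool is (1, 3, 2)
  run T_c (needs (0, 2, 2), free (1, 3, 2)); after release of (3, 2, 0) the pool is (4, 5, 2)
  run T_i (needs (4, 4, 0), free (4, 5, 2)); after release of (0, 0, 3) the pool is (4, 5, 5)
  run T_a (needs (0, 0, 5), free (4, 5, 5)); after release of (0, 3, 1) the pool is (4, 8, 6)
  run T_d (needs (3, 8, 6), free (4, 8, 6)); after release of (0, 2, 4) the pool is (4, 10, 10)


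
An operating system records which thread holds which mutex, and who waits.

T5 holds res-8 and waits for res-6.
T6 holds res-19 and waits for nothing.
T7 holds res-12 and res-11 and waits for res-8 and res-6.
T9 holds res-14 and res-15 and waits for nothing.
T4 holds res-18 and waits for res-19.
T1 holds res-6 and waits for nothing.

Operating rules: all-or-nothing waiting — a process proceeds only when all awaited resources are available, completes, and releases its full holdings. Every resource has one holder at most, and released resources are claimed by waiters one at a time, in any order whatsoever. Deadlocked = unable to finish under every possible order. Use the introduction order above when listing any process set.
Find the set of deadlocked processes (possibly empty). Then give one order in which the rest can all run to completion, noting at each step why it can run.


The deadlocked set is empty.
Key observation: the wait graph is acyclic; completion cascades from the unblocked processes through everyone else.
The rest can finish in the order T1, T6, T4, T9, T5, T7.
Walking it through:
  run T1 (it waits on nothing); releases res-6
  run T6 (it waits on nothing); releases res-19
  T4 waits on res-19 — all released -> runs and releases res-18
  run T9 (it waits on nothing); releases res-14 and res-15
  T5 waits on res-6 — all released -> runs and releases res-8
  T7 waits on res-8 and res-6 — all released -> runs and releases res-12 and res-11


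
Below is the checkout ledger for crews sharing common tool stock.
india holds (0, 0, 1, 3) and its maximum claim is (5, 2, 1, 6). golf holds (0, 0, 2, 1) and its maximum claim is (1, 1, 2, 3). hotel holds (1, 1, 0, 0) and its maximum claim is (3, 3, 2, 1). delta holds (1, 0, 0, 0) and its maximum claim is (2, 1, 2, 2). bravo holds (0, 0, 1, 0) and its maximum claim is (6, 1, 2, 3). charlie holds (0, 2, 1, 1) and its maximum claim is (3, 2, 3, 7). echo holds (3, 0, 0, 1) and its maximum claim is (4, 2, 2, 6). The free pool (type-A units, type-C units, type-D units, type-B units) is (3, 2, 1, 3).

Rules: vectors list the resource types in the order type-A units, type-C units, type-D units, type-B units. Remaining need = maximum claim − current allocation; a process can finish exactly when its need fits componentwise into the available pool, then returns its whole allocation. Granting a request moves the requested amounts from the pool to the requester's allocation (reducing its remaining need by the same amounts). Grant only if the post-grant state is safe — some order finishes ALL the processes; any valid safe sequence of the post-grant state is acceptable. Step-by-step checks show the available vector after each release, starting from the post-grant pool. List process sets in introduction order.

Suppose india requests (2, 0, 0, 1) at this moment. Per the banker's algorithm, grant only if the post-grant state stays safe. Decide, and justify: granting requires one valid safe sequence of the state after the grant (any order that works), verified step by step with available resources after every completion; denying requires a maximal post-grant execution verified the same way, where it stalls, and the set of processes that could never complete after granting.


GRANT — the state after the grant stays safe, e.g. via golf, delta, hotel, india, echo, bravo, charlie.
Key observation: with (1, 2, 1, 2) left after the transfer, golf can run at once — the state stays safe.
Verifying the post-grant state step by step:
  pool = (1, 2, 1, 2)
  golf needs (1, 1, 0, 2) <= (1, 2, 1, 2) -> finishes; pool += (0, 0, 2, 1) = (1, 2, 3, 3)
  delta needs (1, 1, 2, 2) <= (1, 2, 3, 3) -> finishes; pool += (1, 0, 0, 0) = (2, 2, 3, 3)
  hotel needs (2, 2, 2, 1) <= (2, 2, 3, 3) -> finishes; pool += (1, 1, 0, 0) = (3, 3, 3, 3)
  india needs (3, 2, 0, 2) <= (3, 3, 3, 3) -> finishes; pool += (2, 0, 1, 4) = (5, 3, 4, 7)
  echo needs (1, 2, 2, 5) <= (5, 3, 4, 7) -> finishes; pool += (3, 0, 0, 1) = (8, 3, 4, 8)
  bravo needs (6, 1, 1, 3) <= (8, 3, 4, 8) -> finishes; pool += (0, 0, 1, 0) = (8, 3, 5, 8)
  charlie needs (3, 0, 2, 6) <= (8, 3, 5, 8) -> finishes; pool += (0, 2, 1, 1) = (8, 5, 6, 9)


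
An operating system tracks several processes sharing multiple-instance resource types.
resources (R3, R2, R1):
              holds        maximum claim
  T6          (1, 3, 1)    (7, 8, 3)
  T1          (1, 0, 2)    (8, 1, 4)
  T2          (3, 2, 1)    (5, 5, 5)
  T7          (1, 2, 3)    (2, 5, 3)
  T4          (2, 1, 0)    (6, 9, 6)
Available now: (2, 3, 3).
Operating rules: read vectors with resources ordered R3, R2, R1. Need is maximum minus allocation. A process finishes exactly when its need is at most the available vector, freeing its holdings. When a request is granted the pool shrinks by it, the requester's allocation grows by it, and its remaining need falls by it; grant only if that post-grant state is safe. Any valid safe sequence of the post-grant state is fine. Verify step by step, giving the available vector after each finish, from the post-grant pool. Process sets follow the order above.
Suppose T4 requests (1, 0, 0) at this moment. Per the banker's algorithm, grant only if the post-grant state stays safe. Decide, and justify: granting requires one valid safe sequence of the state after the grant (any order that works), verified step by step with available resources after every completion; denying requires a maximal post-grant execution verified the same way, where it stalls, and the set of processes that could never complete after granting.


DENY. Granting would leave the state unsafe.
Key observation: after T7, T2 the pool peaks at (5, 7, 7), and each blocked process is short somewhere: T6 on R3; T1 on R3; T4 on R2.
Pretend the grant happened; the run T7, T2 goes as far as possible. Step-by-step check:
  pool = (1, 3, 3)
  T7 needs (1, 3, 0) <= (1, 3, 3) -> finishes; pool += (1, 2, 3) = (2, 5, 6)
  T2 needs (2, 3, 4) <= (2, 5, 6) -> finishes; pool += (3, 2, 1) = (5, 7, 7)
  T6 still needs (6, 5, 2) but only (5, 7, 7) is free — short on R3
  T1 still needs (7, 1, 2) but only (5, 7, 7) is free — short on R3
  T4 still needs (3, 8, 6) but only (5, 7, 7) is free — short on R2
Had the request been granted, T6, T1 and T4 could never finish.


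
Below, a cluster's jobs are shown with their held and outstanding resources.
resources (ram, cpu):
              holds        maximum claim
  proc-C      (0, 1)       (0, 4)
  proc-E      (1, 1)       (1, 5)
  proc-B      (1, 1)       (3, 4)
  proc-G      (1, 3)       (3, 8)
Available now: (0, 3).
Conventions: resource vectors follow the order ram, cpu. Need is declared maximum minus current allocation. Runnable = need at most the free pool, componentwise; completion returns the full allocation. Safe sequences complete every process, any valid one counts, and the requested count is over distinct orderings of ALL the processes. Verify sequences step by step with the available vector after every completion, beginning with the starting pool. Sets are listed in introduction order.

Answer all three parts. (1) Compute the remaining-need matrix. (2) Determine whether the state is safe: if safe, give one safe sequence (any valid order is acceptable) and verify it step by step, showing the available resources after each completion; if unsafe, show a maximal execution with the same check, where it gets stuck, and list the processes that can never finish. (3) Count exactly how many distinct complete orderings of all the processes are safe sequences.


(1) Outstanding need per process (order ram, cpu):
  proc-C: (0, 3)
  proc-E: (0, 4)
  proc-B: (2, 3)
  proc-G: (2, 5)
(2) UNSAFE — no complete ordering exists.
Key observation: proc-C, proc-E can finish, but then (1, 5) is all there is, and the blocked group's ram demands exceed it.
Going as far as possible: proc-C, proc-E; after that, nothing fits. Verifying each step:
  pool = (0, 3)
  proc-C needs (0, 3) <= (0, 3) -> finishes; pool += (0, 1) = (0, 4)
  proc-E needs (0, 4) <= (0, 4) -> finishes; pool += (1, 1) = (1, 5)
  proc-B cannot run: need (2, 3) vs free (1, 5) (insufficient ram)
  proc-G cannot run: need (2, 5) vs free (1, 5) (insufficient ram)
Never able to finish: proc-B and proc-G.
(3) The exact count: 0 of the possible complete orderings are safe sequences.


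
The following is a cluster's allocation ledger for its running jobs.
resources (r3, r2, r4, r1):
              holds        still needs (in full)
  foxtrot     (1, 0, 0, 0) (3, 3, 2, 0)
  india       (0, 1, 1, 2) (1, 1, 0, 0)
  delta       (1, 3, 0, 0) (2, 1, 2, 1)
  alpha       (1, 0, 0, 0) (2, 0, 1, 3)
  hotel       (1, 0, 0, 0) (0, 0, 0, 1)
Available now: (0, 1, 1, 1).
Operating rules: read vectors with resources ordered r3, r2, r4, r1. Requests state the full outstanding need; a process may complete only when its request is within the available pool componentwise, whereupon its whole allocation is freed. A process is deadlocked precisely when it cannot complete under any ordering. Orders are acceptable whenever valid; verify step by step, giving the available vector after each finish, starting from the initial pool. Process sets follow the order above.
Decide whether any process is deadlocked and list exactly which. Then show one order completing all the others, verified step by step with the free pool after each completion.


The deadlocked set is foxtrot, delta and alpha.
Key observation: after hotel, india complete, (1, 2, 2, 3) is the best the pool ever gets, yet each leftover process wants more r3.
One completion order for the rest: hotel, india. Check, step by step:
  pool = (0, 1, 1, 1)
  hotel: need (0, 0, 0, 1) fits (0, 1, 1, 1); releases (1, 0, 0, 0), pool now (1, 1, 1, 1)
  india: need (1, 1, 0, 0) fits (1, 1, 1, 1); releases (0, 1, 1, 2), pool now (1, 2, 2, 3)
None of the blocked processes ever fits:
  foxtrot still needs (3, 3, 2, 0) but only (1, 2, 2, 3) is free — short on r3 and r2
  delta still needs (2, 1, 2, 1) but only (1, 2, 2, 3) is free — short on r3
  alpha still needs (2, 0, 1, 3) but only (1, 2, 2, 3) is free — short on r3


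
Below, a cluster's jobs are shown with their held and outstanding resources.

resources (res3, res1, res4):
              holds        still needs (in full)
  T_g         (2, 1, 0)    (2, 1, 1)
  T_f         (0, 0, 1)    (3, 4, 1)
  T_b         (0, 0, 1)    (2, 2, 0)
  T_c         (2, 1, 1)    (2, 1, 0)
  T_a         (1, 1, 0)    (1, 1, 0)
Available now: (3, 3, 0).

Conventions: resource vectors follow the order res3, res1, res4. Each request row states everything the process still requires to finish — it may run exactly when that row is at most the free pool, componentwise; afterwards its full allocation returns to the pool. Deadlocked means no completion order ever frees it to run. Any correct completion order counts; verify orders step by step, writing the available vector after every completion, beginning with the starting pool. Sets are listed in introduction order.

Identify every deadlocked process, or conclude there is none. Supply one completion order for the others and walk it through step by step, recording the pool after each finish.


Nothing here is deadlocked.
Key observation: starting with T_c, each completion frees enough for the next — no one is permanently blocked.
A valid finishing order for the others: T_c, T_a, T_f, T_b, T_g. Verifying each step:
  pool = (3, 3, 0)
  run T_c (needs (2, 1, 0), free (3, 3, 0)); after release of (2, 1, 1) the pool is (5, 4, 1)
  run T_a (needs (1, 1, 0), free (5, 4, 1)); after release of (1, 1, 0) the pool is (6, 5, 1)
  run T_f (needs (3, 4, 1), free (6, 5, 1)); after release of (0, 0, 1) the pool is (6, 5, 2)
  run T_b (needs (2, 2, 0), free (6, 5, 2)); after release of (0, 0, 1) the pool is (6, 5, 3)
  run T_g (needs (2, 1, 1), free (6, 5, 3)); after release of (2, 1, 0) the pool is (8, 6, 3)


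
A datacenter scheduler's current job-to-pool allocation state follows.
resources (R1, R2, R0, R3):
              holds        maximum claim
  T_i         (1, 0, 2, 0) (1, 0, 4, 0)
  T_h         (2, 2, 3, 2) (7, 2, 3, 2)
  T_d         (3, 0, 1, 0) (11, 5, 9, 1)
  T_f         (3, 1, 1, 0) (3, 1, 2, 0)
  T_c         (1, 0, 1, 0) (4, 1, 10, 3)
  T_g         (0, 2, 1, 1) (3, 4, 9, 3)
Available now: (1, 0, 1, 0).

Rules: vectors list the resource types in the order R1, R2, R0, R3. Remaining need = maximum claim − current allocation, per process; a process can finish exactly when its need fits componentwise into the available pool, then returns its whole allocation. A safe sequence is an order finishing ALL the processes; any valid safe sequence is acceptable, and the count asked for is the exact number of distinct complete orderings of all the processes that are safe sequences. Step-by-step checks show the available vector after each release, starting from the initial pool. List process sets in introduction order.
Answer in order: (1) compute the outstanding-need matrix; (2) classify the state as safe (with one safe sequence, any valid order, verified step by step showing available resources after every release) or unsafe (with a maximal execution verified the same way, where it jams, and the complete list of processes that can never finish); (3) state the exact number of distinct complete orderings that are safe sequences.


(1) Need matrix, components ordered R1, R2, R0, R3:
  T_i: (0, 0, 2, 0)
  T_h: (5, 0, 0, 0)
  T_d: (8, 5, 8, 1)
  T_f: (0, 0, 1, 0)
  T_c: (3, 1, 9, 3)
  T_g: (3, 2, 8, 2)
(2) The state is UNSAFE.
Key observation: R0 is the bottleneck — with T_f, T_i, T_h done the pool holds (7, 3, 7, 2), short of every remaining need.
A maximal execution: T_f, T_i, T_h — then nothing else fits. Check, step by step:
  pool = (1, 0, 1, 0)
  run T_f (needs (0, 0, 1, 0), free (1, 0, 1, 0)); after release of (3, 1, 1, 0) the pool is (4, 1, 2, 0)
  run T_i (needs (0, 0, 2, 0), free (4, 1, 2, 0)); after release of (1, 0, 2, 0) the pool is (5, 1, 4, 0)
  run T_h (needs (5, 0, 0, 0), free (5, 1, 4, 0)); after release of (2, 2, 3, 2) the pool is (7, 3, 7, 2)
  T_d cannot run: need (8, 5, 8, 1) vs free (7, 3, 7, 2) (insufficient R1, R2 and R0)
  T_c cannot run: need (3, 1, 9, 3) vs free (7, 3, 7, 2) (insufficient R0 and R3)
  T_g cannot run: need (3, 2, 8, 2) vs free (7, 3, 7, 2) (insufficient R0)
Never able to finish: T_d, T_c and T_g.
(3) The exact count: 0 of the possible complete orderings are safe sequences.


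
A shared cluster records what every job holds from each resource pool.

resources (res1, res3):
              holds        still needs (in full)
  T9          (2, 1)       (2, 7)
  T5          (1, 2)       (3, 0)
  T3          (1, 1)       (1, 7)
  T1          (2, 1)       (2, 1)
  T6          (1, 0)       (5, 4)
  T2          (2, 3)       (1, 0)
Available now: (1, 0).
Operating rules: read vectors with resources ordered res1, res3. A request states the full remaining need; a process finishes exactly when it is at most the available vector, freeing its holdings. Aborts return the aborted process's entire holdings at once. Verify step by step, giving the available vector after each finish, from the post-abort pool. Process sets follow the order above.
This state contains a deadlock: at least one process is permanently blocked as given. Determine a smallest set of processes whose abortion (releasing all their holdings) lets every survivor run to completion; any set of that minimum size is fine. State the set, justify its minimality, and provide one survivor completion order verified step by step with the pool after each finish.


The answer: abort T3.
Key observation: no ordering could ever have run T9 before the abort of T3; with (1, 1) back in the pool it fits at step 5.
Minimality: the empty abort set fails — the state is deadlocked as it stands.
Survivors finish in the order: T1, T5, T6, T2, T9. Walking it through (pool after the aborts first):
  pool = (2, 1)
  T1: need (2, 1) fits (2, 1); releases (2, 1), pool now (4, 2)
  T5: need (3, 0) fits (4, 2); releases (1, 2), pool now (5, 4)
  T6: need (5, 4) fits (5, 4); releases (1, 0), pool now (6, 4)
  T2: need (1, 0) fits (6, 4); releases (2, 3), pool now (8, 7)
  T9: need (2, 7) fits (8, 7); releases (2, 1), pool now (10, 8)


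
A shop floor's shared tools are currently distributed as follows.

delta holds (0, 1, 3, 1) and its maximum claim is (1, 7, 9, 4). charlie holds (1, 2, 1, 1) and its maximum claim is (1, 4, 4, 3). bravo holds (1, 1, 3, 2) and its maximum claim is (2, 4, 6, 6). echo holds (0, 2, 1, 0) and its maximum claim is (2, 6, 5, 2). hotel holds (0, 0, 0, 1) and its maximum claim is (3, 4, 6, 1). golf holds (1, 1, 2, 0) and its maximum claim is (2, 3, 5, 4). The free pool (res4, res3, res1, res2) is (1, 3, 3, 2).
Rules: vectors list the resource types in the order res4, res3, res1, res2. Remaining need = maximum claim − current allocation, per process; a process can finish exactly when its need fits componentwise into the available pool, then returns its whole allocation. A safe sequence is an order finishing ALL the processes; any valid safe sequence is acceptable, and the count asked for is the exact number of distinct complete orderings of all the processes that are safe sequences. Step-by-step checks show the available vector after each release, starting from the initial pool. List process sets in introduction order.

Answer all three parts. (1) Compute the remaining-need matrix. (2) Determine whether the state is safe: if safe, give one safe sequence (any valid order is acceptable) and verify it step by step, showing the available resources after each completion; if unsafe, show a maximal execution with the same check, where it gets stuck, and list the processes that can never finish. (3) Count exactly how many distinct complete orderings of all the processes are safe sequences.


(1) Remaining need (order res4, res3, res1, res2):
  delta: (1, 6, 6, 3)
  charlie: (0, 2, 3, 2)
  bravo: (1, 3, 3, 4)
  echo: (2, 4, 4, 2)
  hotel: (3, 4, 6, 0)
  golf: (1, 2, 3, 4)
(2) UNSAFE.
Key observation: after charlie, echo the pool peaks at (2, 7, 5, 3), and each blocked process is short somewhere: delta on res1; bravo on res2; hotel on res4, res1; golf on res2.
A maximal execution: charlie, echo — then nothing else fits. Check, step by step:
  pool = (1, 3, 3, 2)
  charlie: need (0, 2, 3, 2) fits (1, 3, 3, 2); releases (1, 2, 1, 1), pool now (2, 5, 4, 3)
  echo: need (2, 4, 4, 2) fits (2, 5, 4, 3); releases (0, 2, 1, 0), pool now (2, 7, 5, 3)
  delta cannot run: need (1, 6, 6, 3) vs free (2, 7, 5, 3) (insufficient res1)
  bravo cannot run: need (1, 3, 3, 4) vs free (2, 7, 5, 3) (insufficient res2)
  hotel cannot run: need (3, 4, 6, 0) vs free (2, 7, 5, 3) (insufficient res4 and res1)
  golf cannot run: need (1, 2, 3, 4) vs free (2, 7, 5, 3) (insufficient res2)
Never able to finish: delta, bravo, hotel and golf.
(3) The exact count: 0 of the possible complete orderings are safe sequences.


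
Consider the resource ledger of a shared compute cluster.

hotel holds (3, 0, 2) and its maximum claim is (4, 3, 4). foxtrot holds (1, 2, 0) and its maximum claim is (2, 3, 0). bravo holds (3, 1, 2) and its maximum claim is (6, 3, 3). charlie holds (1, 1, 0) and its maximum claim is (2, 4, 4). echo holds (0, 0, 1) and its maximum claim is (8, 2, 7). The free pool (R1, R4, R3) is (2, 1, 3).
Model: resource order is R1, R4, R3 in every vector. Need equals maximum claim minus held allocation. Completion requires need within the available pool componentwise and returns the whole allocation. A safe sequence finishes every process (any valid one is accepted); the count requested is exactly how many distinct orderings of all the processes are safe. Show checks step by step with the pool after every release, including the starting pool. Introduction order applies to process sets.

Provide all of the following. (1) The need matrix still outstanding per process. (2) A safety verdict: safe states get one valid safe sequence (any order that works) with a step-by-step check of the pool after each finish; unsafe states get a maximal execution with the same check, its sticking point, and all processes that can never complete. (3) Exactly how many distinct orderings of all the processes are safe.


(1) Outstanding need per process (order R1, R4, R3):
  hotel: (1, 3, 2)
  foxtrot: (1, 1, 0)
  bravo: (3, 2, 1)
  charlie: (1, 3, 4)
  echo: (8, 2, 6)
(2) SAFE, for example via the order foxtrot, hotel, bravo, echo, charlie.
Key observation: the first exact fit in this order is foxtrot — it needs (1, 1, 0) with (2, 1, 3) free, meeting a requested resource to the last unit.
Walking it through:
  pool = (2, 1, 3)
  run foxtrot (needs (1, 1, 0), free (2, 1, 3)); after release of (1, 2, 0) the pool is (3, 3, 3)
  run hotel (needs (1, 3, 2), free (3, 3, 3)); after release of (3, 0, 2) the pool is (6, 3, 5)
  run bravo (needs (3, 2, 1), free (6, 3, 5)); after release of (3, 1, 2) the pool is (9, 4, 7)
  run echo (needs (8, 2, 6), free (9, 4, 7)); after release of (0, 0, 1) the pool is (9, 4, 8)
  run charlie (needs (1, 3, 4), free (9, 4, 8)); after release of (1, 1, 0) the pool is (10, 5, 8)
(3) Exactly 6 of the possible complete orderings are safe sequences.


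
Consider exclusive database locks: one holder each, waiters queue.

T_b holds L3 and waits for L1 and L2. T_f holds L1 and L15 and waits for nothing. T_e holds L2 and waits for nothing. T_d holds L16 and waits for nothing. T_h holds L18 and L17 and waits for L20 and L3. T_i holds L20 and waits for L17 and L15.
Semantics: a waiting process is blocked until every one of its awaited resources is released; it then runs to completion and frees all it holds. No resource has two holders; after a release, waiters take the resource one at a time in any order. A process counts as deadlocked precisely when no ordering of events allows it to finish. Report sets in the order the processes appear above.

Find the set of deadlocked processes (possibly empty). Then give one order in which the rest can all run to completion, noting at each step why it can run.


Deadlocked: T_h and T_i.
Key observation: the loop T_h -> T_i -> T_h blocks itself forever; no other process is dragged down with it.
A valid finishing order for the others: T_d, T_e, T_f, T_b.
Check, step by step:
  T_d: no waits; runs immediately, freeing L16
  T_e: no waits; runs immediately, freeing L2
  T_f: no waits; runs immediately, freeing L1 and L15
  T_b waits on L1 and L2 — all released -> runs and releases L3
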